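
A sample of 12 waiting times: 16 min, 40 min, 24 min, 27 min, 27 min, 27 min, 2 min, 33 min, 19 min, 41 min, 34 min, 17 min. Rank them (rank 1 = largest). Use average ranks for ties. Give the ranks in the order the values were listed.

Sorted (descending): 41, 40, 34, 33, 27, 27, 27, 24, 19, 17, 16, 2
The 3 values of 27 occupy positions 5–7 → average rank 6.

11, 2, 8, 6, 6, 6, 12, 4, 9, 1, 3, 10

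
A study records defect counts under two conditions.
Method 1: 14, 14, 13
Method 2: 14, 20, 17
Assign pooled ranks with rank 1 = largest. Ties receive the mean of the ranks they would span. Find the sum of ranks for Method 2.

7

Sorted (descending): 20, 17, 14, 14, 14, 13
The 3 values of 14 occupy positions 3–5 → average rank 4.
Method 2 values → pooled ranks: 14→4, 20→1, 17→2
Rank sum = 4 + 1 + 2 = 7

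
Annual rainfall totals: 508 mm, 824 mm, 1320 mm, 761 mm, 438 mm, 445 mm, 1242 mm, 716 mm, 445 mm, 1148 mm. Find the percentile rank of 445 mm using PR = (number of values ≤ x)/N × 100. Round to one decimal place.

N = 10.
Strictly below 445: 1. Equal to 445: 2.
PR = 3/10 × 100 = 30.0

30.0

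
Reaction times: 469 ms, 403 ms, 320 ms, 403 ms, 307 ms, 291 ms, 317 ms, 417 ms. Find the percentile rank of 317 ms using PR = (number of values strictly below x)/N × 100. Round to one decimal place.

N = 8.
Strictly below 317: 2. Equal to 317: 1.
PR = 2/8 × 100 = 25.0

25.0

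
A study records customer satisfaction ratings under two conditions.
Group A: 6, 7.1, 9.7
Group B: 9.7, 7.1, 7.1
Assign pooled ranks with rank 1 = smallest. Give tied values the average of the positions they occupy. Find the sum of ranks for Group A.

Sorted (ascending): 6, 7.1, 7.1, 7.1, 9.7, 9.7
The 3 values of 7.1 occupy positions 2–4 → average rank 3.
The 2 values of 9.7 occupy positions 5–6 → average rank (5+6)/2 = 5.5.
Group A values → pooled ranks: 6→1, 7.1→3, 9.7→5.5
Rank sum = 1 + 3 + 5.5 = 9.5

9.5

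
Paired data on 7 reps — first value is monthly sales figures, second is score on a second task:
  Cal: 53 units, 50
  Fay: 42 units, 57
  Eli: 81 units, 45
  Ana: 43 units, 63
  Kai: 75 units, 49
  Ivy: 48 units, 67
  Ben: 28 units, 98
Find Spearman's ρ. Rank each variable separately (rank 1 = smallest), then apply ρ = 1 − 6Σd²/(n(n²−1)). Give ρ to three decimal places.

-0.857

Ranks of variable 1: 5, 2, 7, 3, 6, 4, 1
Ranks of variable 2: 3, 4, 1, 5, 2, 6, 7
d = r₁ − r₂: 2, -2, 6, -2, 4, -2, -6
d²: 4, 4, 36, 4, 16, 4, 36; Σd² = 104
ρ = 1 − 6·104/(7·48) = 1 − 624/336 = -0.857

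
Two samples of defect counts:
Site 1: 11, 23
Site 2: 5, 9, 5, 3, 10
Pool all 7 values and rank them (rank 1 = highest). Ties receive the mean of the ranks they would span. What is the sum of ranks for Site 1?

Sorted (descending): 23, 11, 10, 9, 5, 5, 3
The 2 values of 5 occupy positions 5–6 → average rank (5+6)/2 = 5.5.
Site 1 values → pooled ranks: 11→2, 23→1
Rank sum = 2 + 1 = 3

3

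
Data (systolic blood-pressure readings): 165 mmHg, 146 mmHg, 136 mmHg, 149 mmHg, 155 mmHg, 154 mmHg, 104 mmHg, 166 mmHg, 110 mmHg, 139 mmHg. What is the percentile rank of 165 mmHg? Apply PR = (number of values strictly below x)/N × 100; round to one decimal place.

N = 10.
Strictly below 165: 8. Equal to 165: 1.
PR = 8/10 × 100 = 80.0

80.0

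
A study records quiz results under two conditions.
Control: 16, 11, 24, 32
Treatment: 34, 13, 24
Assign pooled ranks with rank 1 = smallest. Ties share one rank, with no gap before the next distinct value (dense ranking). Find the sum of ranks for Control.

13

Sorted (ascending): 11, 13, 16, 24, 24, 32, 34
The 2 values of 24 share dense rank 4.
Remaining distinct values take the next consecutive integers.
Control values → pooled ranks: 16→3, 11→1, 24→4, 32→5
Rank sum = 3 + 1 + 4 + 5 = 13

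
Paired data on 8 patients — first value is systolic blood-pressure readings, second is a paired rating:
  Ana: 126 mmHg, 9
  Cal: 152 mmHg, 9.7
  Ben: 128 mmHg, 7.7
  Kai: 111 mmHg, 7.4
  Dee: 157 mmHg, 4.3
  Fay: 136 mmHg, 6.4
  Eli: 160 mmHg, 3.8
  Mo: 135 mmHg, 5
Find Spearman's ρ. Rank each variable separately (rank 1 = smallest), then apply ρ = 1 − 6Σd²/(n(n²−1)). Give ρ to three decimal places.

Ranks of variable 1: 2, 6, 3, 1, 7, 5, 8, 4
Ranks of variable 2: 7, 8, 6, 5, 2, 4, 1, 3
d = r₁ − r₂: -5, -2, -3, -4, 5, 1, 7, 1
d²: 25, 4, 9, 16, 25, 1, 49, 1; Σd² = 130
ρ = 1 − 6·130/(8·63) = 1 − 780/504 = -0.548

-0.548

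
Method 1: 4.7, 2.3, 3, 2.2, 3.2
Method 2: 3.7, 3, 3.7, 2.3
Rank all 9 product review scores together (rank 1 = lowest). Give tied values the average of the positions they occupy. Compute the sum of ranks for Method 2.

Sorted (ascending): 2.2, 2.3, 2.3, 3, 3, 3.2, 3.7, 3.7, 4.7
The 2 values of 2.3 occupy positions 2–3 → average rank (2+3)/2 = 2.5.
The 2 values of 3 occupy positions 4–5 → average rank (4+5)/2 = 4.5.
The 2 values of 3.7 occupy positions 7–8 → average rank (7+8)/2 = 7.5.
Method 2 values → pooled ranks: 3.7→7.5, 3→4.5, 3.7→7.5, 2.3→2.5
Rank sum = 7.5 + 4.5 + 7.5 + 2.5 = 22

22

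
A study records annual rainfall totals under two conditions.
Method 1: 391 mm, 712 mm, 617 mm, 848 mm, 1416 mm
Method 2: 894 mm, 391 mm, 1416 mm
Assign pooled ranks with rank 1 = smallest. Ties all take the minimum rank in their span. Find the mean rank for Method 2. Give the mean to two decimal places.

4.67

Sorted (ascending): 391, 391, 617, 712, 848, 894, 1416, 1416
The 2 values of 391 occupy positions 1–2 → each gets rank 1.
The 2 values of 1416 occupy positions 7–8 → each gets rank 7.
Method 2 values → pooled ranks: 894→6, 391→1, 1416→7
Mean rank = (6 + 1 + 7) / 3 = 4.67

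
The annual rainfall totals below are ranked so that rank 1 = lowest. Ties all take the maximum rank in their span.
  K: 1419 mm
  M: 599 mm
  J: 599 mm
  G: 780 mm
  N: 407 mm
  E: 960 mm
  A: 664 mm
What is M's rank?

Sorted (ascending): 407, 599, 599, 664, 780, 960, 1419
The 2 values of 599 occupy positions 2–3 → each gets rank 3.
M has value 599 mm → rank 3.

3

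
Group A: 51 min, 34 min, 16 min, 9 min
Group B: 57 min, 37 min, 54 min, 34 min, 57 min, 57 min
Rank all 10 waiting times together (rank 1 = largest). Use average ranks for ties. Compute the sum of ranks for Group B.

Sorted (descending): 57, 57, 57, 54, 51, 37, 34, 34, 16, 9
The 3 values of 57 occupy positions 1–3 → average rank 2.
The 2 values of 34 occupy positions 7–8 → average rank (7+8)/2 = 7.5.
Group B values → pooled ranks: 57→2, 37→6, 54→4, 34→7.5, 57→2, 57→2
Rank sum = 2 + 6 + 4 + 7.5 + 2 + 2 = 23.5

23.5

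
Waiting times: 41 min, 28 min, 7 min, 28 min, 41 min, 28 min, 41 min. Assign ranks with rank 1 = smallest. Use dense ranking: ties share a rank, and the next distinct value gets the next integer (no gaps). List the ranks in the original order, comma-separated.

Sorted (ascending): 7, 28, 28, 28, 41, 41, 41
The 3 values of 28 share dense rank 2.
The 3 values of 41 share dense rank 3.
Remaining distinct values take the next consecutive integers.

3, 2, 1, 2, 3, 2, 3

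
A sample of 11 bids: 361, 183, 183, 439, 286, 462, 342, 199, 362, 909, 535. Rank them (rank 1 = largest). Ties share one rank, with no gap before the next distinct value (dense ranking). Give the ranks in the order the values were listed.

6, 10, 10, 4, 8, 3, 7, 9, 5, 1, 2

Sorted (descending): 909, 535, 462, 439, 362, 361, 342, 286, 199, 183, 183
The 2 values of 183 share dense rank 10.
Remaining distinct values take the next consecutive integers.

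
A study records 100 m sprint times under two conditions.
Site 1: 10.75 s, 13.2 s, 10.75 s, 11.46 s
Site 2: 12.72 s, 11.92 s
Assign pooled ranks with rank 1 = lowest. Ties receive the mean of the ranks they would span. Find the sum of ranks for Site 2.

Sorted (ascending): 10.75, 10.75, 11.46, 11.92, 12.72, 13.2
The 2 values of 10.75 occupy positions 1–2 → average rank (1+2)/2 = 1.5.
Site 2 values → pooled ranks: 12.72→5, 11.92→4
Rank sum = 5 + 4 = 9

9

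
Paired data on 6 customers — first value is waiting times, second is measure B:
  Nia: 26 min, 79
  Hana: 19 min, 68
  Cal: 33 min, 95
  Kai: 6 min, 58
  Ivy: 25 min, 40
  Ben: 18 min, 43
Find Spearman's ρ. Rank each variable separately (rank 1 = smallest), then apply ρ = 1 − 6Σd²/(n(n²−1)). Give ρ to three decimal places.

0.600

Ranks of variable 1: 5, 3, 6, 1, 4, 2
Ranks of variable 2: 5, 4, 6, 3, 1, 2
d = r₁ − r₂: 0, -1, 0, -2, 3, 0
d²: 0, 1, 0, 4, 9, 0; Σd² = 14
ρ = 1 − 6·14/(6·35) = 1 − 84/210 = 0.600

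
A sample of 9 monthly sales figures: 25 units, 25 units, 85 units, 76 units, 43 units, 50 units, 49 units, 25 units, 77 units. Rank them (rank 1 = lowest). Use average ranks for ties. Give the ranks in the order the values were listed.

Sorted (ascending): 25, 25, 25, 43, 49, 50, 76, 77, 85
The 3 values of 25 occupy positions 1–3 → average rank 2.

2, 2, 9, 7, 4, 6, 5, 2, 8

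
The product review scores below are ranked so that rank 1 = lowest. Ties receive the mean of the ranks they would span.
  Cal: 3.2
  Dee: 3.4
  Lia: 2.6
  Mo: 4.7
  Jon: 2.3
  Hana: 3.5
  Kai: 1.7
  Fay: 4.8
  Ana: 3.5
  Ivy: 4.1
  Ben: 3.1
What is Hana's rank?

7.5

Sorted (ascending): 1.7, 2.3, 2.6, 3.1, 3.2, 3.4, 3.5, 3.5, 4.1, 4.7, 4.8
The 2 values of 3.5 occupy positions 7–8 → average rank (7+8)/2 = 7.5.
Hana has value 3.5 → rank 7.5.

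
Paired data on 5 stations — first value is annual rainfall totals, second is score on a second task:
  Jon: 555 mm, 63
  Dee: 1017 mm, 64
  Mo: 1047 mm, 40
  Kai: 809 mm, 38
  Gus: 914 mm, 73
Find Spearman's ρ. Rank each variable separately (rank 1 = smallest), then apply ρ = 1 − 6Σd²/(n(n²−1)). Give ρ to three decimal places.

Ranks of variable 1: 1, 4, 5, 2, 3
Ranks of variable 2: 3, 4, 2, 1, 5
d = r₁ − r₂: -2, 0, 3, 1, -2
d²: 4, 0, 9, 1, 4; Σd² = 18
ρ = 1 − 6·18/(5·24) = 1 − 108/120 = 0.100

0.100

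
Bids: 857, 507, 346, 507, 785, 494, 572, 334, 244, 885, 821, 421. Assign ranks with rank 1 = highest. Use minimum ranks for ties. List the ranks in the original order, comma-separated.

Sorted (descending): 885, 857, 821, 785, 572, 507, 507, 494, 421, 346, 334, 244
The 2 values of 507 occupy positions 6–7 → each gets rank 6.

2, 6, 10, 6, 4, 8, 5, 11, 12, 1, 3, 9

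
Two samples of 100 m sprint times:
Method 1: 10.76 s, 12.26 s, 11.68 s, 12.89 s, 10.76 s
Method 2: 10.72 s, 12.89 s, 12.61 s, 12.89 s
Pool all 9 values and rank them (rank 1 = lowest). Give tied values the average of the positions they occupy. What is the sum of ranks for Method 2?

23

Sorted (ascending): 10.72, 10.76, 10.76, 11.68, 12.26, 12.61, 12.89, 12.89, 12.89
The 2 values of 10.76 occupy positions 2–3 → average rank (2+3)/2 = 2.5.
The 3 values of 12.89 occupy positions 7–9 → average rank 8.
Method 2 values → pooled ranks: 10.72→1, 12.89→8, 12.61→6, 12.89→8
Rank sum = 1 + 8 + 6 + 8 = 23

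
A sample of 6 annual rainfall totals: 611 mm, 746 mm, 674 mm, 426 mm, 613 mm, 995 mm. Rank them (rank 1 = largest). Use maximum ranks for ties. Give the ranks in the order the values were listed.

Sorted (descending): 995, 746, 674, 613, 611, 426
No ties — each value takes its position as its rank.

5, 2, 3, 6, 4, 1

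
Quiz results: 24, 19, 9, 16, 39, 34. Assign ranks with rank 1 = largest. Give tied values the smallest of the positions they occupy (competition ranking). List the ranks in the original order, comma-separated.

Sorted (descending): 39, 34, 24, 19, 16, 9
No ties — each value takes its position as its rank.

3, 4, 6, 5, 1, 2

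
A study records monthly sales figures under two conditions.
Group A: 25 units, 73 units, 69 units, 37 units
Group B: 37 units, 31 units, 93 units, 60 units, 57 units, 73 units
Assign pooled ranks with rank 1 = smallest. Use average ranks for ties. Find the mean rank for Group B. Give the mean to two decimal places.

5.83

Sorted (ascending): 25, 31, 37, 37, 57, 60, 69, 73, 73, 93
The 2 values of 37 occupy positions 3–4 → average rank (3+4)/2 = 3.5.
The 2 values of 73 occupy positions 8–9 → average rank (8+9)/2 = 8.5.
Group B values → pooled ranks: 37→3.5, 31→2, 93→10, 60→6, 57→5, 73→8.5
Mean rank = (3.5 + 2 + 10 + 6 + 5 + 8.5) / 6 = 5.83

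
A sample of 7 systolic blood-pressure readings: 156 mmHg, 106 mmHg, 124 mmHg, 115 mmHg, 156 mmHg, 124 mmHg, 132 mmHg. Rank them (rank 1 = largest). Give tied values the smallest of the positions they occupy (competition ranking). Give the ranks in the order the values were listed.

1, 7, 4, 6, 1, 4, 3

Sorted (descending): 156, 156, 132, 124, 124, 115, 106
The 2 values of 156 occupy positions 1–2 → each gets rank 1.
The 2 values of 124 occupy positions 4–5 → each gets rank 4.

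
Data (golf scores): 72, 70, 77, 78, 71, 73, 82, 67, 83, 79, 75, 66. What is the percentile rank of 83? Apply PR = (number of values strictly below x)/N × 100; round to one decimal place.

N = 12.
Strictly below 83: 11. Equal to 83: 1.
PR = 11/12 × 100 = 91.7

91.7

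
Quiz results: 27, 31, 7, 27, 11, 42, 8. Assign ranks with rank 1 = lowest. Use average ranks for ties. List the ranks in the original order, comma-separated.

4.5, 6, 1, 4.5, 3, 7, 2

Sorted (ascending): 7, 8, 11, 27, 27, 31, 42
The 2 values of 27 occupy positions 4–5 → average rank (4+5)/2 = 4.5.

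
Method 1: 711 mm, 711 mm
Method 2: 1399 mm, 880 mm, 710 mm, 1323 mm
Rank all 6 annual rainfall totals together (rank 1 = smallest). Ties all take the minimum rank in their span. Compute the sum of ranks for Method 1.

4

Sorted (ascending): 710, 711, 711, 880, 1323, 1399
The 2 values of 711 occupy positions 2–3 → each gets rank 2.
Method 1 values → pooled ranks: 711→2, 711→2
Rank sum = 2 + 2 = 4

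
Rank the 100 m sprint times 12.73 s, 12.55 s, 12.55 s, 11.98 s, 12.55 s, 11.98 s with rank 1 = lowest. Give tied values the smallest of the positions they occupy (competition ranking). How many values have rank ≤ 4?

5

Sorted (ascending): 11.98, 11.98, 12.55, 12.55, 12.55, 12.73
The 2 values of 11.98 occupy positions 1–2 → each gets rank 1.
The 3 values of 12.55 occupy positions 3–5 → each gets rank 3.
Ranks ≤ 4: {1, 1, 3, 3, 3} → 5 values.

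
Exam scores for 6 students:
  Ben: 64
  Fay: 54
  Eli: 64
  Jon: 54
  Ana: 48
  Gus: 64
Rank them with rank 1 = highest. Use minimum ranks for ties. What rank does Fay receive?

4

Sorted (descending): 64, 64, 64, 54, 54, 48
The 3 values of 64 occupy positions 1–3 → each gets rank 1.
The 2 values of 54 occupy positions 4–5 → each gets rank 4.
Fay has value 54 → rank 4.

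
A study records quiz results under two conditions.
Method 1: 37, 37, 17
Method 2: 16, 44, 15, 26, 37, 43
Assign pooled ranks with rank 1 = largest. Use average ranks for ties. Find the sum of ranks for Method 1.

Sorted (descending): 44, 43, 37, 37, 37, 26, 17, 16, 15
The 3 values of 37 occupy positions 3–5 → average rank 4.
Method 1 values → pooled ranks: 37→4, 37→4, 17→7
Rank sum = 4 + 4 + 7 = 15

15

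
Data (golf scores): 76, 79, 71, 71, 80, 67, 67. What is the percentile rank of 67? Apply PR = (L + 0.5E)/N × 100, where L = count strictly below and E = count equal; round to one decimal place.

14.3

N = 7.
Strictly below 67: 0. Equal to 67: 2.
PR = (0 + 0.5·2)/7 × 100 = 14.3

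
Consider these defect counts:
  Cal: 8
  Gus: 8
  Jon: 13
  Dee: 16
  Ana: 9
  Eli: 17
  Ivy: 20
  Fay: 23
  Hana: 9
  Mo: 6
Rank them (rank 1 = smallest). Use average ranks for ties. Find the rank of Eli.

8

Sorted (ascending): 6, 8, 8, 9, 9, 13, 16, 17, 20, 23
The 2 values of 8 occupy positions 2–3 → average rank (2+3)/2 = 2.5.
The 2 values of 9 occupy positions 4–5 → average rank (4+5)/2 = 4.5.
Eli has value 17 → rank 8.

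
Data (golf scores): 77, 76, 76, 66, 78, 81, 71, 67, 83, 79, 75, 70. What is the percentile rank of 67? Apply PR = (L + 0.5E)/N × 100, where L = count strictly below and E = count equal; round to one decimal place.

12.5

N = 12.
Strictly below 67: 1. Equal to 67: 1.
PR = (1 + 0.5·1)/12 × 100 = 12.5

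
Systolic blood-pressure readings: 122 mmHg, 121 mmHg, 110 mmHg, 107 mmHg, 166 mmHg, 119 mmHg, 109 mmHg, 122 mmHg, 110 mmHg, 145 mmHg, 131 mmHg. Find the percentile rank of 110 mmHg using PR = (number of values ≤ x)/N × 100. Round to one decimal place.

36.4

N = 11.
Strictly below 110: 2. Equal to 110: 2.
PR = 4/11 × 100 = 36.4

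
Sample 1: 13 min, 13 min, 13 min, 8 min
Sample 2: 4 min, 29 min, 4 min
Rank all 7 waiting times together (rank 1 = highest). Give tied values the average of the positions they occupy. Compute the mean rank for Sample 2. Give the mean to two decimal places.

Sorted (descending): 29, 13, 13, 13, 8, 4, 4
The 3 values of 13 occupy positions 2–4 → average rank 3.
The 2 values of 4 occupy positions 6–7 → average rank (6+7)/2 = 6.5.
Sample 2 values → pooled ranks: 4→6.5, 29→1, 4→6.5
Mean rank = (6.5 + 1 + 6.5) / 3 = 4.67

4.67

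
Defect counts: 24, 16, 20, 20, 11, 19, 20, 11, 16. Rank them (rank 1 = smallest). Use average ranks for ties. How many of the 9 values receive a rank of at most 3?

2

Sorted (ascending): 11, 11, 16, 16, 19, 20, 20, 20, 24
The 2 values of 11 occupy positions 1–2 → average rank (1+2)/2 = 1.5.
The 2 values of 16 occupy positions 3–4 → average rank (3+4)/2 = 3.5.
The 3 values of 20 occupy positions 6–8 → average rank 7.
Ranks ≤ 3: {1.5, 1.5} → 2 values.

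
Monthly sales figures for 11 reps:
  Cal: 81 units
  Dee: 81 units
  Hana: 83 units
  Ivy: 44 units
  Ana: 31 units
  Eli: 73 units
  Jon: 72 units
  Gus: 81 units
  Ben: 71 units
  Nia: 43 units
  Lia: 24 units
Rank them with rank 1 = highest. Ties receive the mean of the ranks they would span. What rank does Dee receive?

3

Sorted (descending): 83, 81, 81, 81, 73, 72, 71, 44, 43, 31, 24
The 3 values of 81 occupy positions 2–4 → average rank 3.
Dee has value 81 units → rank 3.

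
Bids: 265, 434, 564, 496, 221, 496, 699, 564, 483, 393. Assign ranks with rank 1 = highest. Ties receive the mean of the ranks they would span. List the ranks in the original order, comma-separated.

Sorted (descending): 699, 564, 564, 496, 496, 483, 434, 393, 265, 221
The 2 values of 564 occupy positions 2–3 → average rank (2+3)/2 = 2.5.
The 2 values of 496 occupy positions 4–5 → average rank (4+5)/2 = 4.5.

9, 7, 2.5, 4.5, 10, 4.5, 1, 2.5, 6, 8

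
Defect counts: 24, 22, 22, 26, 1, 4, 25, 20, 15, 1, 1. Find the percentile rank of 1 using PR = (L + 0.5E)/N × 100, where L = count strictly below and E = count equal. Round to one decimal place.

N = 11.
Strictly below 1: 0. Equal to 1: 3.
PR = (0 + 0.5·3)/11 × 100 = 13.6

13.6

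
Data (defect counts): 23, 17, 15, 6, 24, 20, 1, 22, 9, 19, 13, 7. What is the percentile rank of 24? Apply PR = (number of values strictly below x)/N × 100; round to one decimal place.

91.7

N = 12.
Strictly below 24: 11. Equal to 24: 1.
PR = 11/12 × 100 = 91.7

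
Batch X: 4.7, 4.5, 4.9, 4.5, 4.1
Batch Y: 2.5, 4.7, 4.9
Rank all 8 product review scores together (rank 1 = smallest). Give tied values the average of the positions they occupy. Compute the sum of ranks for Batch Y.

14

Sorted (ascending): 2.5, 4.1, 4.5, 4.5, 4.7, 4.7, 4.9, 4.9
The 2 values of 4.5 occupy positions 3–4 → average rank (3+4)/2 = 3.5.
The 2 values of 4.7 occupy positions 5–6 → average rank (5+6)/2 = 5.5.
The 2 values of 4.9 occupy positions 7–8 → average rank (7+8)/2 = 7.5.
Batch Y values → pooled ranks: 2.5→1, 4.7→5.5, 4.9→7.5
Rank sum = 1 + 5.5 + 7.5 = 14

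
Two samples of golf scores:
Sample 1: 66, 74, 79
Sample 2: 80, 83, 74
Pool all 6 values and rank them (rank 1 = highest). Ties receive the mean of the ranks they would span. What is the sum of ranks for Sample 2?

7.5

Sorted (descending): 83, 80, 79, 74, 74, 66
The 2 values of 74 occupy positions 4–5 → average rank (4+5)/2 = 4.5.
Sample 2 values → pooled ranks: 80→2, 83→1, 74→4.5
Rank sum = 2 + 1 + 4.5 = 7.5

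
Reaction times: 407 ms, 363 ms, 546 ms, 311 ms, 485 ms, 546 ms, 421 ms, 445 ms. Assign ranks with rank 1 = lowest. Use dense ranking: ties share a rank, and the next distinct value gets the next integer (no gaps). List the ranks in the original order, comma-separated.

Sorted (ascending): 311, 363, 407, 421, 445, 485, 546, 546
The 2 values of 546 share dense rank 7.
Remaining distinct values take the next consecutive integers.

3, 2, 7, 1, 6, 7, 4, 5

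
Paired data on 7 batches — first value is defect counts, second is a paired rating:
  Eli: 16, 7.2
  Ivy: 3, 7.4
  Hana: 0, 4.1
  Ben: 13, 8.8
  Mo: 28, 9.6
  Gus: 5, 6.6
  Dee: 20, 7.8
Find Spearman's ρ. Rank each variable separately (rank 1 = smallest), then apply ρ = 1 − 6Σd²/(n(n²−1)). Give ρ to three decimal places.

0.750

Ranks of variable 1: 5, 2, 1, 4, 7, 3, 6
Ranks of variable 2: 3, 4, 1, 6, 7, 2, 5
d = r₁ − r₂: 2, -2, 0, -2, 0, 1, 1
d²: 4, 4, 0, 4, 0, 1, 1; Σd² = 14
ρ = 1 − 6·14/(7·48) = 1 − 84/336 = 0.750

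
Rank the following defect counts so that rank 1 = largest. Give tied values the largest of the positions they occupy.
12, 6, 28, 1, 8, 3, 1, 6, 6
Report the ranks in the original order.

2, 6, 1, 9, 3, 7, 9, 6, 6

Sorted (descending): 28, 12, 8, 6, 6, 6, 3, 1, 1
The 3 values of 6 occupy positions 4–6 → each gets rank 6.
The 2 values of 1 occupy positions 8–9 → each gets rank 9.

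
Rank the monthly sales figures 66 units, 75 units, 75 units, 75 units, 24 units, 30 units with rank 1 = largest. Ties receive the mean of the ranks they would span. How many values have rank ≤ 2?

Sorted (descending): 75, 75, 75, 66, 30, 24
The 3 values of 75 occupy positions 1–3 → average rank 2.
Ranks ≤ 2: {2, 2, 2} → 3 values.

3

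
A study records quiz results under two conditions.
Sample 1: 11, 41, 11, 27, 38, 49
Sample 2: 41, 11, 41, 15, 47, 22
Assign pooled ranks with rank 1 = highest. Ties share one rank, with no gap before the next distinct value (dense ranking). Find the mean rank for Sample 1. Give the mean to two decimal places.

4.83

Sorted (descending): 49, 47, 41, 41, 41, 38, 27, 22, 15, 11, 11, 11
The 3 values of 41 share dense rank 3.
The 3 values of 11 share dense rank 8.
Remaining distinct values take the next consecutive integers.
Sample 1 values → pooled ranks: 11→8, 41→3, 11→8, 27→5, 38→4, 49→1
Mean rank = (8 + 3 + 8 + 5 + 4 + 1) / 6 = 4.83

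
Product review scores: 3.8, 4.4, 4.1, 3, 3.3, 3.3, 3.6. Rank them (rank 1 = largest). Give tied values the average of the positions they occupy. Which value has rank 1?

Sorted (descending): 4.4, 4.1, 3.8, 3.6, 3.3, 3.3, 3
The 2 values of 3.3 occupy positions 5–6 → average rank (5+6)/2 = 5.5.
Rank 1 → value 4.4.

4.4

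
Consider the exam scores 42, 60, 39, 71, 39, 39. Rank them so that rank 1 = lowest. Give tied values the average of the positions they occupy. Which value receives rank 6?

Sorted (ascending): 39, 39, 39, 42, 60, 71
The 3 values of 39 occupy positions 1–3 → average rank 2.
Rank 6 → value 71.

71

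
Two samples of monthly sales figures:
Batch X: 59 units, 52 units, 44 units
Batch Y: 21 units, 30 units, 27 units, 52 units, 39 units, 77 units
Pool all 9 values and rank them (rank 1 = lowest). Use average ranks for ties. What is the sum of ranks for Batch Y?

Sorted (ascending): 21, 27, 30, 39, 44, 52, 52, 59, 77
The 2 values of 52 occupy positions 6–7 → average rank (6+7)/2 = 6.5.
Batch Y values → pooled ranks: 21→1, 30→3, 27→2, 52→6.5, 39→4, 77→9
Rank sum = 1 + 3 + 2 + 6.5 + 4 + 9 = 25.5

25.5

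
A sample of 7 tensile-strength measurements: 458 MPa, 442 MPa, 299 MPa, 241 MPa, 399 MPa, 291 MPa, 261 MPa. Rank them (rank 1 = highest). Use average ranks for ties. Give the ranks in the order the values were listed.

Sorted (descending): 458, 442, 399, 299, 291, 261, 241
No ties — each value takes its position as its rank.

1, 2, 4, 7, 3, 5, 6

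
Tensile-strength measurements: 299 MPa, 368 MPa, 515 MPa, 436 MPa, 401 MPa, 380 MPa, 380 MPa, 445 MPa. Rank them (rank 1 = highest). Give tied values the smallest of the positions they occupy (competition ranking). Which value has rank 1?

515

Sorted (descending): 515, 445, 436, 401, 380, 380, 368, 299
The 2 values of 380 occupy positions 5–6 → each gets rank 5.
Rank 1 → value 515.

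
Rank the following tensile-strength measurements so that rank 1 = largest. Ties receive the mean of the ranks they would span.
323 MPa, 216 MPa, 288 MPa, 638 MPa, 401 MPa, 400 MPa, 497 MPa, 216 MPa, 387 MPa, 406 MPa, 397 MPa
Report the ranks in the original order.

Sorted (descending): 638, 497, 406, 401, 400, 397, 387, 323, 288, 216, 216
The 2 values of 216 occupy positions 10–11 → average rank (10+11)/2 = 10.5.

8, 10.5, 9, 1, 4, 5, 2, 10.5, 7, 3, 6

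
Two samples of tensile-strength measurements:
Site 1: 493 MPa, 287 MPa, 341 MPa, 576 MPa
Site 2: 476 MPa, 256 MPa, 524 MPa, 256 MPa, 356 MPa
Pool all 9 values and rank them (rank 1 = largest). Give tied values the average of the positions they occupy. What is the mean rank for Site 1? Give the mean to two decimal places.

Sorted (descending): 576, 524, 493, 476, 356, 341, 287, 256, 256
The 2 values of 256 occupy positions 8–9 → average rank (8+9)/2 = 8.5.
Site 1 values → pooled ranks: 493→3, 287→7, 341→6, 576→1
Mean rank = (3 + 7 + 6 + 1) / 4 = 4.25

4.25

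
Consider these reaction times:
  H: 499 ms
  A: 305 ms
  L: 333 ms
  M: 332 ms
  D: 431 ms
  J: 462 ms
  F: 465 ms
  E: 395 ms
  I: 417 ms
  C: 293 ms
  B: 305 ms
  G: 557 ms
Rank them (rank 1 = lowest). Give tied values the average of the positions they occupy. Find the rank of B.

2.5

Sorted (ascending): 293, 305, 305, 332, 333, 395, 417, 431, 462, 465, 499, 557
The 2 values of 305 occupy positions 2–3 → average rank (2+3)/2 = 2.5.
B has value 305 ms → rank 2.5.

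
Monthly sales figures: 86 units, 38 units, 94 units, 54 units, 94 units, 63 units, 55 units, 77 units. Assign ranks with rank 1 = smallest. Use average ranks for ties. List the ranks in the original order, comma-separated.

6, 1, 7.5, 2, 7.5, 4, 3, 5

Sorted (ascending): 38, 54, 55, 63, 77, 86, 94, 94
The 2 values of 94 occupy positions 7–8 → average rank (7+8)/2 = 7.5.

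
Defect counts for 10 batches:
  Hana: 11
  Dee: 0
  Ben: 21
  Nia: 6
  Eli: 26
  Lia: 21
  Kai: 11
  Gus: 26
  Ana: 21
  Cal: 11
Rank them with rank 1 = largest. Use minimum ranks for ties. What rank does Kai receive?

Sorted (descending): 26, 26, 21, 21, 21, 11, 11, 11, 6, 0
The 2 values of 26 occupy positions 1–2 → each gets rank 1.
The 3 values of 21 occupy positions 3–5 → each gets rank 3.
The 3 values of 11 occupy positions 6–8 → each gets rank 6.
Kai has value 11 → rank 6.

6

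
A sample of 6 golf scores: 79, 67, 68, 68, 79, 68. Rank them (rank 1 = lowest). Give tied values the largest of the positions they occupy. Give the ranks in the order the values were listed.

Sorted (ascending): 67, 68, 68, 68, 79, 79
The 3 values of 68 occupy positions 2–4 → each gets rank 4.
The 2 values of 79 occupy positions 5–6 → each gets rank 6.

6, 1, 4, 4, 6, 4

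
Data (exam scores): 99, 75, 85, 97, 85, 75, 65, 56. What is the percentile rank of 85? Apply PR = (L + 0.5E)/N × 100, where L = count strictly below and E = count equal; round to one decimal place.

62.5

N = 8.
Strictly below 85: 4. Equal to 85: 2.
PR = (4 + 0.5·2)/8 × 100 = 62.5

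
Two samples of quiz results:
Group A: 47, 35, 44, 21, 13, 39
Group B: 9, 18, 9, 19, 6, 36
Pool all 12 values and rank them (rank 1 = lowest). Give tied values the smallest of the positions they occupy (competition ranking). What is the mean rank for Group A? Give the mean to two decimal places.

8.67

Sorted (ascending): 6, 9, 9, 13, 18, 19, 21, 35, 36, 39, 44, 47
The 2 values of 9 occupy positions 2–3 → each gets rank 2.
Group A values → pooled ranks: 47→12, 35→8, 44→11, 21→7, 13→4, 39→10
Mean rank = (12 + 8 + 11 + 7 + 4 + 10) / 6 = 8.67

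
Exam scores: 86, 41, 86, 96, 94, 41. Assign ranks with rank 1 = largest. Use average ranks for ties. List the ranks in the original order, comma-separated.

Sorted (descending): 96, 94, 86, 86, 41, 41
The 2 values of 86 occupy positions 3–4 → average rank (3+4)/2 = 3.5.
The 2 values of 41 occupy positions 5–6 → average rank (5+6)/2 = 5.5.

3.5, 5.5, 3.5, 1, 2, 5.5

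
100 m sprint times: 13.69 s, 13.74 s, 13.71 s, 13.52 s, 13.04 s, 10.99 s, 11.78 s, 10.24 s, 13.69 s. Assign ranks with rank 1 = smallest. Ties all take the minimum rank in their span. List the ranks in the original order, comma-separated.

Sorted (ascending): 10.24, 10.99, 11.78, 13.04, 13.52, 13.69, 13.69, 13.71, 13.74
The 2 values of 13.69 occupy positions 6–7 → each gets rank 6.

6, 9, 8, 5, 4, 2, 3, 1, 6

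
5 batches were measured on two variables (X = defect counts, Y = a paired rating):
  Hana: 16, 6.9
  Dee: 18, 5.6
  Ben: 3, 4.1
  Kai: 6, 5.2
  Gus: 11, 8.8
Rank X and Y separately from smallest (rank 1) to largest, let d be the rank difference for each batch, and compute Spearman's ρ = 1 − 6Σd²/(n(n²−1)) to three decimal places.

Ranks of variable 1: 4, 5, 1, 2, 3
Ranks of variable 2: 4, 3, 1, 2, 5
d = r₁ − r₂: 0, 2, 0, 0, -2
d²: 0, 4, 0, 0, 4; Σd² = 8
ρ = 1 − 6·8/(5·24) = 1 − 48/120 = 0.600

0.600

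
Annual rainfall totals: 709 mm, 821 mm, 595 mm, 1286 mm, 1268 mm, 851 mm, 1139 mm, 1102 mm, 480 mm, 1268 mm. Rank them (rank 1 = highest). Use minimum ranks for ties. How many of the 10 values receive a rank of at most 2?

3

Sorted (descending): 1286, 1268, 1268, 1139, 1102, 851, 821, 709, 595, 480
The 2 values of 1268 occupy positions 2–3 → each gets rank 2.
Ranks ≤ 2: {1, 2, 2} → 3 values.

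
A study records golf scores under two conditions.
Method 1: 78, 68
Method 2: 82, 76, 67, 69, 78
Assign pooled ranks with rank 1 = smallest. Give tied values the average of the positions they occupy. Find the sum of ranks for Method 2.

Sorted (ascending): 67, 68, 69, 76, 78, 78, 82
The 2 values of 78 occupy positions 5–6 → average rank (5+6)/2 = 5.5.
Method 2 values → pooled ranks: 82→7, 76→4, 67→1, 69→3, 78→5.5
Rank sum = 7 + 4 + 1 + 3 + 5.5 = 20.5

20.5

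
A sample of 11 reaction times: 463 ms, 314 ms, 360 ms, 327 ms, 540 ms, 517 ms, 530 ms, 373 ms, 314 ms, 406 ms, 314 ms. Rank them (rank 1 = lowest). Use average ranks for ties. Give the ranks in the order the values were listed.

Sorted (ascending): 314, 314, 314, 327, 360, 373, 406, 463, 517, 530, 540
The 3 values of 314 occupy positions 1–3 → average rank 2.

8, 2, 5, 4, 11, 9, 10, 6, 2, 7, 2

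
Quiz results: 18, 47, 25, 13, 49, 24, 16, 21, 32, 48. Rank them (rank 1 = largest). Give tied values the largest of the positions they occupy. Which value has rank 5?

25

Sorted (descending): 49, 48, 47, 32, 25, 24, 21, 18, 16, 13
No ties — each value takes its position as its rank.
Rank 5 → value 25.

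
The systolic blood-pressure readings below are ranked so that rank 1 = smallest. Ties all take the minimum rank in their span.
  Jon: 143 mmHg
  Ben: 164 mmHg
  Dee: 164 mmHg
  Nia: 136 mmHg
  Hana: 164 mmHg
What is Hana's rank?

Sorted (ascending): 136, 143, 164, 164, 164
The 3 values of 164 occupy positions 3–5 → each gets rank 3.
Hana has value 164 mmHg → rank 3.

3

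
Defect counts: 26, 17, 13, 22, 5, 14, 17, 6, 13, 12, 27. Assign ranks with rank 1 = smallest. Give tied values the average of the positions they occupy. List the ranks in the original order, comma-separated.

10, 7.5, 4.5, 9, 1, 6, 7.5, 2, 4.5, 3, 11

Sorted (ascending): 5, 6, 12, 13, 13, 14, 17, 17, 22, 26, 27
The 2 values of 13 occupy positions 4–5 → average rank (4+5)/2 = 4.5.
The 2 values of 17 occupy positions 7–8 → average rank (7+8)/2 = 7.5.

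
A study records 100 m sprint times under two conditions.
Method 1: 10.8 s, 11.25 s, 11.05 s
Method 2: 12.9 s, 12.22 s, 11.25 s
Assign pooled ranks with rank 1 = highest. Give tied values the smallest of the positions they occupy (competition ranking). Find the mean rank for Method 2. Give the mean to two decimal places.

2.00

Sorted (descending): 12.9, 12.22, 11.25, 11.25, 11.05, 10.8
The 2 values of 11.25 occupy positions 3–4 → each gets rank 3.
Method 2 values → pooled ranks: 12.9→1, 12.22→2, 11.25→3
Mean rank = (1 + 2 + 3) / 3 = 2.00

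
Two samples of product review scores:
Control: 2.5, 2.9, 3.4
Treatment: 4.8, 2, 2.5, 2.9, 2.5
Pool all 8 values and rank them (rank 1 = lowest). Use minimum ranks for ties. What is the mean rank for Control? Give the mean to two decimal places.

Sorted (ascending): 2, 2.5, 2.5, 2.5, 2.9, 2.9, 3.4, 4.8
The 3 values of 2.5 occupy positions 2–4 → each gets rank 2.
The 2 values of 2.9 occupy positions 5–6 → each gets rank 5.
Control values → pooled ranks: 2.5→2, 2.9→5, 3.4→7
Mean rank = (2 + 5 + 7) / 3 = 4.67

4.67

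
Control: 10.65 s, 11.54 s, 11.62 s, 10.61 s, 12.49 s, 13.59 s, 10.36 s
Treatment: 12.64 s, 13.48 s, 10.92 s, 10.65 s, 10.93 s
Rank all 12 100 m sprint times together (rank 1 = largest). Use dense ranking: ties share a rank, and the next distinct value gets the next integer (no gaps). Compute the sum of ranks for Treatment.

Sorted (descending): 13.59, 13.48, 12.64, 12.49, 11.62, 11.54, 10.93, 10.92, 10.65, 10.65, 10.61, 10.36
The 2 values of 10.65 share dense rank 9.
Remaining distinct values take the next consecutive integers.
Treatment values → pooled ranks: 12.64→3, 13.48→2, 10.92→8, 10.65→9, 10.93→7
Rank sum = 3 + 2 + 8 + 9 + 7 = 29

29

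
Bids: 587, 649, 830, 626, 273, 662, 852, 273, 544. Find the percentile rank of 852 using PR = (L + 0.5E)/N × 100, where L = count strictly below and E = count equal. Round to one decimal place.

N = 9.
Strictly below 852: 8. Equal to 852: 1.
PR = (8 + 0.5·1)/9 × 100 = 94.4

94.4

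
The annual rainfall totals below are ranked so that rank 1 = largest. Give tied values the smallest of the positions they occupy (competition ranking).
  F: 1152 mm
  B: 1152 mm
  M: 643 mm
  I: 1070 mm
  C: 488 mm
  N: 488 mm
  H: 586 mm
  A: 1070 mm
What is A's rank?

3

Sorted (descending): 1152, 1152, 1070, 1070, 643, 586, 488, 488
The 2 values of 1152 occupy positions 1–2 → each gets rank 1.
The 2 values of 1070 occupy positions 3–4 → each gets rank 3.
The 2 values of 488 occupy positions 7–8 → each gets rank 7.
A has value 1070 mm → rank 3.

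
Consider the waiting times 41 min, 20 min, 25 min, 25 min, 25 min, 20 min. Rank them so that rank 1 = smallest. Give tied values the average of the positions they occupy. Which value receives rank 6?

Sorted (ascending): 20, 20, 25, 25, 25, 41
The 2 values of 20 occupy positions 1–2 → average rank (1+2)/2 = 1.5.
The 3 values of 25 occupy positions 3–5 → average rank 4.
Rank 6 → value 41.

41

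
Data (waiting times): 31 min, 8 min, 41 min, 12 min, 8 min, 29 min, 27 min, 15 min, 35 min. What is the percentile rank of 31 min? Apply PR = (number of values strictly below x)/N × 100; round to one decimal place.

66.7

N = 9.
Strictly below 31: 6. Equal to 31: 1.
PR = 6/9 × 100 = 66.7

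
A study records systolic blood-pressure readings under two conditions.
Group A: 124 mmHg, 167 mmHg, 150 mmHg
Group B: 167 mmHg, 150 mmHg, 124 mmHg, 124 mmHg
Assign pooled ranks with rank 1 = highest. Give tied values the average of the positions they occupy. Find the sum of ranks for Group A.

Sorted (descending): 167, 167, 150, 150, 124, 124, 124
The 2 values of 167 occupy positions 1–2 → average rank (1+2)/2 = 1.5.
The 2 values of 150 occupy positions 3–4 → average rank (3+4)/2 = 3.5.
The 3 values of 124 occupy positions 5–7 → average rank 6.
Group A values → pooled ranks: 124→6, 167→1.5, 150→3.5
Rank sum = 6 + 1.5 + 3.5 = 11

11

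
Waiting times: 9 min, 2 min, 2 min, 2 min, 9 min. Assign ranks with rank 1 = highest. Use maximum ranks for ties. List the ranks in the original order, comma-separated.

Sorted (descending): 9, 9, 2, 2, 2
The 2 values of 9 occupy positions 1–2 → each gets rank 2.
The 3 values of 2 occupy positions 3–5 → each gets rank 5.

2, 5, 5, 5, 2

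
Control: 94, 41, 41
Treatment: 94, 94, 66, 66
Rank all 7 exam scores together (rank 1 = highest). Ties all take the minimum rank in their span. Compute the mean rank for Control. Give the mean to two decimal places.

4.33

Sorted (descending): 94, 94, 94, 66, 66, 41, 41
The 3 values of 94 occupy positions 1–3 → each gets rank 1.
The 2 values of 66 occupy positions 4–5 → each gets rank 4.
The 2 values of 41 occupy positions 6–7 → each gets rank 6.
Control values → pooled ranks: 94→1, 41→6, 41→6
Mean rank = (1 + 6 + 6) / 3 = 4.33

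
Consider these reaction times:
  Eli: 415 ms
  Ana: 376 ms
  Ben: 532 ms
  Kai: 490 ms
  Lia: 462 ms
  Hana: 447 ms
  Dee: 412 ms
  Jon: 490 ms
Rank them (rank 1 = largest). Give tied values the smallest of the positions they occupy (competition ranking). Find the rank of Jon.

2

Sorted (descending): 532, 490, 490, 462, 447, 415, 412, 376
The 2 values of 490 occupy positions 2–3 → each gets rank 2.
Jon has value 490 ms → rank 2.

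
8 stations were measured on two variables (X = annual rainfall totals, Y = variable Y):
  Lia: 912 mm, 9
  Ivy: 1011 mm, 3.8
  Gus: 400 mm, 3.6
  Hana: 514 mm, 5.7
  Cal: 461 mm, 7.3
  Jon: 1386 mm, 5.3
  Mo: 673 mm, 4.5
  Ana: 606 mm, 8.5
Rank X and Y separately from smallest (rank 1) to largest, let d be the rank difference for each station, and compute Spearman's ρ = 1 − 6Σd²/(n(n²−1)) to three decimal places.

Ranks of variable 1: 6, 7, 1, 3, 2, 8, 5, 4
Ranks of variable 2: 8, 2, 1, 5, 6, 4, 3, 7
d = r₁ − r₂: -2, 5, 0, -2, -4, 4, 2, -3
d²: 4, 25, 0, 4, 16, 16, 4, 9; Σd² = 78
ρ = 1 − 6·78/(8·63) = 1 − 468/504 = 0.071

0.071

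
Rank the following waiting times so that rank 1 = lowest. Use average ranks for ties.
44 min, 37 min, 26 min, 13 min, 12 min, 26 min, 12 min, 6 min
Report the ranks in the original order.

8, 7, 5.5, 4, 2.5, 5.5, 2.5, 1

Sorted (ascending): 6, 12, 12, 13, 26, 26, 37, 44
The 2 values of 12 occupy positions 2–3 → average rank (2+3)/2 = 2.5.
The 2 values of 26 occupy positions 5–6 → average rank (5+6)/2 = 5.5.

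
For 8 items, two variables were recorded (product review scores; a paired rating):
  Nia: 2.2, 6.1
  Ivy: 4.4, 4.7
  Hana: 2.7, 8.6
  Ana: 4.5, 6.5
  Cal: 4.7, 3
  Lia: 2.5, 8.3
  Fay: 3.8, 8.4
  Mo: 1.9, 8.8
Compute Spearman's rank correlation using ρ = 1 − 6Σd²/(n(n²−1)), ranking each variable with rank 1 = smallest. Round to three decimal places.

Ranks of variable 1: 2, 6, 4, 7, 8, 3, 5, 1
Ranks of variable 2: 3, 2, 7, 4, 1, 5, 6, 8
d = r₁ − r₂: -1, 4, -3, 3, 7, -2, -1, -7
d²: 1, 16, 9, 9, 49, 4, 1, 49; Σd² = 138
ρ = 1 − 6·138/(8·63) = 1 − 828/504 = -0.643

-0.643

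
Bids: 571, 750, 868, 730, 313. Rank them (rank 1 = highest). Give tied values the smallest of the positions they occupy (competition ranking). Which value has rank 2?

750

Sorted (descending): 868, 750, 730, 571, 313
No ties — each value takes its position as its rank.
Rank 2 → value 750.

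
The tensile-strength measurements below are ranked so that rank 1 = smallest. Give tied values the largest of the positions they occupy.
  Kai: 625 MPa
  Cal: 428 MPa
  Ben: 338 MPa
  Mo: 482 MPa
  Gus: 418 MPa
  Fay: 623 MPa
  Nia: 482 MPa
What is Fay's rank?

6

Sorted (ascending): 338, 418, 428, 482, 482, 623, 625
The 2 values of 482 occupy positions 4–5 → each gets rank 5.
Fay has value 623 MPa → rank 6.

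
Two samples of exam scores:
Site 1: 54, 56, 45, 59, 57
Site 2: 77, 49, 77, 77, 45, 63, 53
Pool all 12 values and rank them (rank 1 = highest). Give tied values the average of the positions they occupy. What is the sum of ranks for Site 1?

37.5

Sorted (descending): 77, 77, 77, 63, 59, 57, 56, 54, 53, 49, 45, 45
The 3 values of 77 occupy positions 1–3 → average rank 2.
The 2 values of 45 occupy positions 11–12 → average rank (11+12)/2 = 11.5.
Site 1 values → pooled ranks: 54→8, 56→7, 45→11.5, 59→5, 57→6
Rank sum = 8 + 7 + 11.5 + 5 + 6 = 37.5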